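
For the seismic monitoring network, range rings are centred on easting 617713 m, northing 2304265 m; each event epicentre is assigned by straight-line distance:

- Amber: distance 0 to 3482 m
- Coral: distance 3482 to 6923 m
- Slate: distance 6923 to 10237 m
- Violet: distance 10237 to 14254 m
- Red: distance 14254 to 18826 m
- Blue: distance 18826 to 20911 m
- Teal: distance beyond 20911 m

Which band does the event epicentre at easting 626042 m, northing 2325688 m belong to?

Teal

Distance = √((626042−617713)² + (2325688−2304265)²) = √(69372241.000 + 458944929.000) = 22985.151 m.
20911 ≤ 22985.151 < ∞ → Teal.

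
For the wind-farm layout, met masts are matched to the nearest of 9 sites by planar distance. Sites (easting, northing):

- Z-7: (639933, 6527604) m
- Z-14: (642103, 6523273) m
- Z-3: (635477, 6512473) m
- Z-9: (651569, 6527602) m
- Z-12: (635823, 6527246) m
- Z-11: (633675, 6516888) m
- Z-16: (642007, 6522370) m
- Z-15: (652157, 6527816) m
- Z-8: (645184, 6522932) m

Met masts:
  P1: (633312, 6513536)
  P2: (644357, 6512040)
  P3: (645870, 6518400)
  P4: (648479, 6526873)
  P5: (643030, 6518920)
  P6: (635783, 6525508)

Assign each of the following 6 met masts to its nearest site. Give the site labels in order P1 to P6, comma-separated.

P1 → Z-3 (d²=5817194.00)
P2 → Z-3 (d²=79041889.00)
P3 → Z-8 (d²=21009620.00)
P4 → Z-9 (d²=10079541.00)
P5 → Z-16 (d²=12949029.00)
P6 → Z-12 (d²=3022244.00)

Z-3, Z-3, Z-8, Z-9, Z-16, Z-12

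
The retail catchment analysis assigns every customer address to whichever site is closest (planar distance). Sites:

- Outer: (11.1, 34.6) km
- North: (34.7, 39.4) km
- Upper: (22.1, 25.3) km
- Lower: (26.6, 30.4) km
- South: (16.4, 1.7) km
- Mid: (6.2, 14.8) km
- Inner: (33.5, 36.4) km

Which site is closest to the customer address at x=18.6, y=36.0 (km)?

Outer

Squared distances to each site:
Outer: 58.210; North: 270.770; Upper: 126.740; Lower: 95.360; South: 1181.330; Mid: 603.200; Inner: 222.170.
Minimum at Outer.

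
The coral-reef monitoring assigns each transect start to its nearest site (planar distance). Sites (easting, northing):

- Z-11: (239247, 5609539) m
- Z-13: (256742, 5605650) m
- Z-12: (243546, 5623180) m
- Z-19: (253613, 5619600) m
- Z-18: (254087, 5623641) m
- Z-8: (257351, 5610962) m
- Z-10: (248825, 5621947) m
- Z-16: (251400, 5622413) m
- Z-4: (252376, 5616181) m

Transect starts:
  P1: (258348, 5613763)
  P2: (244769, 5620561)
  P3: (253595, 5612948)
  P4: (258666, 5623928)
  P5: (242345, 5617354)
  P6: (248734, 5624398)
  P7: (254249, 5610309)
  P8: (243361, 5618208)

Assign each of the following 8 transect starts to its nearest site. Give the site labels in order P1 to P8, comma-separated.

Z-8, Z-12, Z-4, Z-18, Z-12, Z-10, Z-8, Z-12

P1 → Z-8 (d²=8839610.00)
P2 → Z-12 (d²=8354890.00)
P3 → Z-4 (d²=11938250.00)
P4 → Z-18 (d²=21049610.00)
P5 → Z-12 (d²=35384677.00)
P6 → Z-10 (d²=6015682.00)
P7 → Z-8 (d²=10048813.00)
P8 → Z-12 (d²=24755009.00)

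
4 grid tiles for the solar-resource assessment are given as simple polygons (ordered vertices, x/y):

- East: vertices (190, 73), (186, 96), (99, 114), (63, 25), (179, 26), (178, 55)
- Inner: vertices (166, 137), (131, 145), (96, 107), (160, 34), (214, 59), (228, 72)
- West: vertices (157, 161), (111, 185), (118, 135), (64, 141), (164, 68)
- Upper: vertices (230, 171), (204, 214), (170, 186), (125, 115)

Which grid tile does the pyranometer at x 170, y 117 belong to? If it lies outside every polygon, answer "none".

Inner

Cast a ray rightward from (170, 117). For each polygon, the edges (by vertex number in listed order) whose endpoints lie on opposite sides of y = 117, where each meets that height, and whether that is right or left of the point:
East: no edge straddles that height → 0 crossings.
Inner: 2–3 at x≈105.2 (left), 6–1 at x≈185.1 (right) → 1 crossing.
West: 4–5 at x≈96.9 (left), 5–1 at x≈160.3 (left) → 0 crossings.
Upper: 3–4 at x≈126.3 (left), 4–1 at x≈128.8 (left) → 0 crossings.
Only Inner has an odd count, so the point is inside Inner.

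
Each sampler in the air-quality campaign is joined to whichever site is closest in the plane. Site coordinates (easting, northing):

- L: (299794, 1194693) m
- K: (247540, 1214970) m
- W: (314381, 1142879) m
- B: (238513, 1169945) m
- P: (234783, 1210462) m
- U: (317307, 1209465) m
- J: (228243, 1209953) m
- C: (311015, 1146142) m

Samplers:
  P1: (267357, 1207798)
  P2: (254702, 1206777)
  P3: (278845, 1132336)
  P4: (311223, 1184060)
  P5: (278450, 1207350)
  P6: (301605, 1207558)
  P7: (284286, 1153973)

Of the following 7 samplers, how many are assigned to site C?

2

P1 → K
P2 → K
P3 → C
P4 → L
P5 → L
P6 → L
P7 → C
2 of the 7 go to C.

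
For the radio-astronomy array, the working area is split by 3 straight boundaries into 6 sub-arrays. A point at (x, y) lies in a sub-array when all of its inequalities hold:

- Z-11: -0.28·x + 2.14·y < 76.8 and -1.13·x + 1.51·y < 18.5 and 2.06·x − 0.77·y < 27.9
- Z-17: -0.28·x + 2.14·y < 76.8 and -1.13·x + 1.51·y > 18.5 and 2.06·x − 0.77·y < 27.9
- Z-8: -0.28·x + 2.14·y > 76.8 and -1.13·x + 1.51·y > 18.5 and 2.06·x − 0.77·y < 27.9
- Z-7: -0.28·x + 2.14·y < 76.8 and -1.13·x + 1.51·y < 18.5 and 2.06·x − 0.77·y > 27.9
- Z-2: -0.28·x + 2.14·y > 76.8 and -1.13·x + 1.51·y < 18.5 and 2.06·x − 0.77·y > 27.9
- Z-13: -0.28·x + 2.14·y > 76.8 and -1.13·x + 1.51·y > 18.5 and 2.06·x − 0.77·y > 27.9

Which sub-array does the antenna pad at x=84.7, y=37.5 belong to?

Z-7

-0.28·84.7 + 2.14·37.5 = 56.534, which is < 76.8
-1.13·84.7 + 1.51·37.5 = -39.086, which is < 18.5
2.06·84.7 − 0.77·37.5 = 145.607, which is > 27.9
This sign pattern matches Z-7.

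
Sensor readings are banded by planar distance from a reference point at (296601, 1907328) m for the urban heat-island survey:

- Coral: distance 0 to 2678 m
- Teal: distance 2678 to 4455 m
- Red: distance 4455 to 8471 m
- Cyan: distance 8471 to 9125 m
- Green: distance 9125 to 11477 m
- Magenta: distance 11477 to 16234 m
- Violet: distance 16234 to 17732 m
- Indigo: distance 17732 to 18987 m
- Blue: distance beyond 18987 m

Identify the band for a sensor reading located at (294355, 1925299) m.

Distance = √((294355−296601)² + (1925299−1907328)²) = √(5044516.000 + 322956841.000) = 18110.808 m.
17732 ≤ 18110.808 < 18987 → Indigo.

Indigo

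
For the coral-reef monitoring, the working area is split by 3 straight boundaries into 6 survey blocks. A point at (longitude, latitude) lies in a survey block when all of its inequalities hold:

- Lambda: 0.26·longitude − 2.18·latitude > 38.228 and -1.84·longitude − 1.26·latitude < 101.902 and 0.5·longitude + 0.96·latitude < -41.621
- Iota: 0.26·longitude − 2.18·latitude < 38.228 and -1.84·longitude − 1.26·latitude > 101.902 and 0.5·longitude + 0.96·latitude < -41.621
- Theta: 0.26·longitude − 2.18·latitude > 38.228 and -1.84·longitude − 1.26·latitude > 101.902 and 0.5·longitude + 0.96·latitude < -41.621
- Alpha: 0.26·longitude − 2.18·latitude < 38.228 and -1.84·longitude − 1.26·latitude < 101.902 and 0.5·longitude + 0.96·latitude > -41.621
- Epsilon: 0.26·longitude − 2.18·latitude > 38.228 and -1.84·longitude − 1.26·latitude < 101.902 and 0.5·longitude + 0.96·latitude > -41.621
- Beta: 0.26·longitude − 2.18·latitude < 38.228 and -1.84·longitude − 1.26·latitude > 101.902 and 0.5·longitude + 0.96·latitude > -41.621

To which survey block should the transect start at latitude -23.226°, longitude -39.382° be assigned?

Lambda

0.26·-39.382 − 2.18·-23.226 = 40.393, which is > 38.228
-1.84·-39.382 − 1.26·-23.226 = 101.728, which is < 101.902
0.5·-39.382 + 0.96·-23.226 = -41.988, which is < -41.621
This sign pattern matches Lambda.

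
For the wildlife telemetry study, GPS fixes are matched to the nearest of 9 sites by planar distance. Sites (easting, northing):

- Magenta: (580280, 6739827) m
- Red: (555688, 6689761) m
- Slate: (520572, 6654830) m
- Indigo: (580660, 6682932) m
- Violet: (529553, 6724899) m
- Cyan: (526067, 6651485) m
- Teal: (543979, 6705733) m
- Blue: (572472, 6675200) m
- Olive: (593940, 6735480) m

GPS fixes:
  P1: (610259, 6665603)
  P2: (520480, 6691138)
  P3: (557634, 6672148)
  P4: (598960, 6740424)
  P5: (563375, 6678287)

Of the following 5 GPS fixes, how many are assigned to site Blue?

2

P1 → Indigo
P2 → Teal
P3 → Blue
P4 → Olive
P5 → Blue
2 of the 5 go to Blue.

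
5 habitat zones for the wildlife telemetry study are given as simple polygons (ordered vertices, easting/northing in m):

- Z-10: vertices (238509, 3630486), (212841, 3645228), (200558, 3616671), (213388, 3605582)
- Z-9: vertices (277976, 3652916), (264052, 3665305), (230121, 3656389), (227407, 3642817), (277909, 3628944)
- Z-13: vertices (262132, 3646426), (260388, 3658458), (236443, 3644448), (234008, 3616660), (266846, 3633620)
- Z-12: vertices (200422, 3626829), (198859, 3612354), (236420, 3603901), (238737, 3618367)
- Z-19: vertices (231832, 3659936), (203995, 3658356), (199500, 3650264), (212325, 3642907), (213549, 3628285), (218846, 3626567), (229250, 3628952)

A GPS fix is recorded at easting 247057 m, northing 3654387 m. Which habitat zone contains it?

Cast a ray rightward from (247057, 3654387). For each polygon, the edges (by vertex number in listed order) whose endpoints lie on opposite sides of northing = 3654387, where each meets that height, and whether that is right or left of the point:
Z-10: no edge straddles that height → 0 crossings.
Z-9: 1–2 at easting≈276322.7 (right), 3–4 at easting≈229720.7 (left) → 1 crossing.
Z-13: 1–2 at easting≈260978.1 (right), 2–3 at easting≈253430.1 (right) → 2 crossings.
Z-12: no edge straddles that height → 0 crossings.
Z-19: 2–3 at easting≈201790.3 (left), 7–1 at easting≈231369.6 (left) → 0 crossings.
Only Z-9 has an odd count, so the point is inside Z-9.

Z-9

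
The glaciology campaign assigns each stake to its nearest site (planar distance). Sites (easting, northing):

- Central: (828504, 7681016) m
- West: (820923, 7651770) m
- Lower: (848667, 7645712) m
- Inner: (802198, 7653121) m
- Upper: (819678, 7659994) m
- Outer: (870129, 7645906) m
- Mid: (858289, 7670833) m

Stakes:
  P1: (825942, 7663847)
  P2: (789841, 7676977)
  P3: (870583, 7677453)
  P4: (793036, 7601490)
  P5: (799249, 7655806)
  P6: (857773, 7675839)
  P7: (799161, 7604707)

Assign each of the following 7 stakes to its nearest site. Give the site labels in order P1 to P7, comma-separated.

Upper, Inner, Mid, Inner, Inner, Mid, Inner

P1 → Upper (d²=54083305.00)
P2 → Inner (d²=721804185.00)
P3 → Mid (d²=194966836.00)
P4 → Inner (d²=2749702405.00)
P5 → Inner (d²=15905826.00)
P6 → Mid (d²=25326292.00)
P7 → Inner (d²=2353138765.00)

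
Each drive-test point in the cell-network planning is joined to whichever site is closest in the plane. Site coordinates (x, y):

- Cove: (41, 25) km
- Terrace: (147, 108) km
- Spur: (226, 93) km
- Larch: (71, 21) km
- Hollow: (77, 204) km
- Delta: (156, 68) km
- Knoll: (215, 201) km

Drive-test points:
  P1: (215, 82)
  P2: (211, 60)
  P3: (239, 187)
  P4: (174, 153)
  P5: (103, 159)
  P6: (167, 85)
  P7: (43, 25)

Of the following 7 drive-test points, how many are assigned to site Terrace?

1

P1 → Spur
P2 → Spur
P3 → Knoll
P4 → Terrace
P5 → Hollow
P6 → Delta
P7 → Cove
1 of the 7 goes to Terrace.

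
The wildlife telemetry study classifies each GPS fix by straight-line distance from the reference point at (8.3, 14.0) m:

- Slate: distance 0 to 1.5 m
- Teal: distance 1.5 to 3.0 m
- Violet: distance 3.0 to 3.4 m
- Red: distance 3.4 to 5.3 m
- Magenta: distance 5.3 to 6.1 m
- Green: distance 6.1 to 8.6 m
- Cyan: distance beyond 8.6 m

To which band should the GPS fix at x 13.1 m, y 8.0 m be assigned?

Green

Distance = √((13.1−8.3)² + (8.0−14.0)²) = √(23.040 + 36.000) = 7.684 m.
6.1 ≤ 7.684 < 8.6 → Green.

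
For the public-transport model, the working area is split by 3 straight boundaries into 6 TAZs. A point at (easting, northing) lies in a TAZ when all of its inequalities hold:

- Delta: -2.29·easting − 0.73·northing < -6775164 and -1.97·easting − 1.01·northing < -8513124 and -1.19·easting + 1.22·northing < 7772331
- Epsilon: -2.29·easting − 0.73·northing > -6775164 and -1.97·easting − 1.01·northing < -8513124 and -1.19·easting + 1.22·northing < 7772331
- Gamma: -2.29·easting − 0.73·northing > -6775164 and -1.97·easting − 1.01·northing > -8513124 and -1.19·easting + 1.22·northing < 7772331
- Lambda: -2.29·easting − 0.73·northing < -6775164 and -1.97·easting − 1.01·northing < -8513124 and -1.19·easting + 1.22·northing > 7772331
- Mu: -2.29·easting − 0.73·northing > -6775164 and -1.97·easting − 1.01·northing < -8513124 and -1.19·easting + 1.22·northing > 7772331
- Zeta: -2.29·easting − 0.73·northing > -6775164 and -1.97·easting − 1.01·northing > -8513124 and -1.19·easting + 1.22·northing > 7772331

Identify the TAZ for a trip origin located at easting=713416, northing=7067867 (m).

-2.29·713416 − 0.73·7067867 = -6793265.550, which is < -6775164
-1.97·713416 − 1.01·7067867 = -8543975.190, which is < -8513124
-1.19·713416 + 1.22·7067867 = 7773832.700, which is > 7772331
This sign pattern matches Lambda.

Lambda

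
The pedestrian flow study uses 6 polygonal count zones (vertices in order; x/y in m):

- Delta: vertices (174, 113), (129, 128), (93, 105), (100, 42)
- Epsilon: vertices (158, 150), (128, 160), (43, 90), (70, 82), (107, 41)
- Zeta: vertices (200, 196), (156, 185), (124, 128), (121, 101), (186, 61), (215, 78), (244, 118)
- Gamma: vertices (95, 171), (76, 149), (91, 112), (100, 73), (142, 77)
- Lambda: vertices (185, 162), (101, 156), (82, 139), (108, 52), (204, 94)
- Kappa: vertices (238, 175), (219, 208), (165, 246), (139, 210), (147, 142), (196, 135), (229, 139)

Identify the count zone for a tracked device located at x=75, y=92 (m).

Cast a ray rightward from (75, 92). For each polygon, the edges (by vertex number in listed order) whose endpoints lie on opposite sides of y = 92, where each meets that height, and whether that is right or left of the point:
Delta: 3–4 at x≈94.4 (right), 4–1 at x≈152.1 (right) → 2 crossings.
Epsilon: 2–3 at x≈45.4 (left), 5–1 at x≈130.9 (right) → 1 crossing.
Zeta: 4–5 at x≈135.6 (right), 6–7 at x≈225.2 (right) → 2 crossings.
Gamma: 3–4 at x≈95.6 (right), 5–1 at x≈134.5 (right) → 2 crossings.
Lambda: 3–4 at x≈96.0 (right), 4–5 at x≈199.4 (right) → 2 crossings.
Kappa: no edge straddles that height → 0 crossings.
Only Epsilon has an odd count, so the point is inside Epsilon.

Epsilon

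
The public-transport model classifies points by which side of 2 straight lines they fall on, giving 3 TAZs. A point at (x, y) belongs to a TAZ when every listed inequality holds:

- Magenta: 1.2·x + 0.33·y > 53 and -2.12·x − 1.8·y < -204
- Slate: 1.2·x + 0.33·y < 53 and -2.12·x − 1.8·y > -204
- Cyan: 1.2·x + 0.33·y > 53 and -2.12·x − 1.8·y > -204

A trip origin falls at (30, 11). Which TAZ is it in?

Slate

1.2·30 + 0.33·11 = 39.630, which is < 53
-2.12·30 − 1.8·11 = -83.400, which is > -204
This sign pattern matches Slate.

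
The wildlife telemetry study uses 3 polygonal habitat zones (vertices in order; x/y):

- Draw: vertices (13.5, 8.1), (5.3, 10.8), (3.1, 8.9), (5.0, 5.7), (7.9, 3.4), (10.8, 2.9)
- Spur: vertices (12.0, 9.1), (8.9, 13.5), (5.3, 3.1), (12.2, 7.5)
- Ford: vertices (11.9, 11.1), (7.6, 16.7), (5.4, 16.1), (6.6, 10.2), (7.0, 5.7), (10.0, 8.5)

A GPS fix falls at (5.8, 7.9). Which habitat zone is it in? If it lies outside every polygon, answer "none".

Cast a ray rightward from (5.8, 7.9). For each polygon, the edges (by vertex number in listed order) whose endpoints lie on opposite sides of y = 7.9, where each meets that height, and whether that is right or left of the point:
Draw: 3–4 at x≈3.69 (left), 6–1 at x≈13.40 (right) → 1 crossing.
Spur: 2–3 at x≈6.96 (right), 4–1 at x≈12.15 (right) → 2 crossings.
Ford: 4–5 at x≈6.80 (right), 5–6 at x≈9.36 (right) → 2 crossings.
Only Draw has an odd count, so the point is inside Draw.

Draw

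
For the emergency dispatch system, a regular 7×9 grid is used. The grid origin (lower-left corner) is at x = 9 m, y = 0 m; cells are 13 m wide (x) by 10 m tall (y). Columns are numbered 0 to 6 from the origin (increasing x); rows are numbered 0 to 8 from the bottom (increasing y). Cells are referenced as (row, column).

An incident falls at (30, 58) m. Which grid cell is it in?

Column index: ⌊(30 − 9) / 13⌋ = ⌊1.615⌋ = 1
Row offset from origin: ⌊(58 − 0) / 10⌋ = ⌊5.800⌋ = 5 → row 5

(5, 1)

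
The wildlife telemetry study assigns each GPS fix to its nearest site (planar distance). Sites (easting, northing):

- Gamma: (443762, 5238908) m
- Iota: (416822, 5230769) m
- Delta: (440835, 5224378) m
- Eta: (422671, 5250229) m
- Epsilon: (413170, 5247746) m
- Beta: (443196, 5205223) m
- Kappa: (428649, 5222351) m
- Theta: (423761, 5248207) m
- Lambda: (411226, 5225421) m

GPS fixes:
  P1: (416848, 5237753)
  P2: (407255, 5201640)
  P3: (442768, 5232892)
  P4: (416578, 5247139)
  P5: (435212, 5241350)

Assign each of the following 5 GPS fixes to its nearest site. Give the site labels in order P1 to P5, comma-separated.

Iota, Lambda, Gamma, Epsilon, Gamma

P1 → Iota (d²=48776932.00)
P2 → Lambda (d²=581304802.00)
P3 → Gamma (d²=37180292.00)
P4 → Epsilon (d²=11982913.00)
P5 → Gamma (d²=79065864.00)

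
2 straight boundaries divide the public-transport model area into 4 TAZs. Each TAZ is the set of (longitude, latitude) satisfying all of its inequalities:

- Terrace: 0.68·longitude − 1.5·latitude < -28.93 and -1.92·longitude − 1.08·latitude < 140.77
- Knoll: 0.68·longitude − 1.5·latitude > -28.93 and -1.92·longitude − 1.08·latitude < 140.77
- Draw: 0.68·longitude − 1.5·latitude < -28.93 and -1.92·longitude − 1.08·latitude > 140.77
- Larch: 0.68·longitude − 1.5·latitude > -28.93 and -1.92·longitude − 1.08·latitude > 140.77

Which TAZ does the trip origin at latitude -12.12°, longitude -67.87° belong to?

Larch

0.68·-67.87 − 1.5·-12.12 = -27.972, which is > -28.93
-1.92·-67.87 − 1.08·-12.12 = 143.400, which is > 140.77
This sign pattern matches Larch.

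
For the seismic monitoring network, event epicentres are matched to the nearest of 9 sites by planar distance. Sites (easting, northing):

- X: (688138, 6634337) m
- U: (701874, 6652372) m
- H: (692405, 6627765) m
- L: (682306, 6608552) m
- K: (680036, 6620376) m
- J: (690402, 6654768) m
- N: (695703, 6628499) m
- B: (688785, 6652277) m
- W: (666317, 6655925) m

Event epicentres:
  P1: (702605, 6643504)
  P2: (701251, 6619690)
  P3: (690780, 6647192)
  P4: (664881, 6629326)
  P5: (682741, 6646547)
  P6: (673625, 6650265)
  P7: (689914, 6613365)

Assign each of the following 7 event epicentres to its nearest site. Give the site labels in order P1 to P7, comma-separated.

P1 → U (d²=79175785.00)
P2 → N (d²=108378785.00)
P3 → B (d²=29837250.00)
P4 → K (d²=309776525.00)
P5 → B (d²=69362836.00)
P6 → W (d²=85442464.00)
P7 → L (d²=81046633.00)

U, N, B, K, B, W, L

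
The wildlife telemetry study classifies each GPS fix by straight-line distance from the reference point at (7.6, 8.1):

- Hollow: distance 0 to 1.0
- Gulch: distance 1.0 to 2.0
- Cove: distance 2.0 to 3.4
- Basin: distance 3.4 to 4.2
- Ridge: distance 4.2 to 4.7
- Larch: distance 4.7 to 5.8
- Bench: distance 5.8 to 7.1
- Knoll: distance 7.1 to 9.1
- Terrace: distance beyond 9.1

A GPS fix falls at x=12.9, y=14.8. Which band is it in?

Distance = √((12.9−7.6)² + (14.8−8.1)²) = √(28.090 + 44.890) = 8.543.
7.1 ≤ 8.543 < 9.1 → Knoll.

Knoll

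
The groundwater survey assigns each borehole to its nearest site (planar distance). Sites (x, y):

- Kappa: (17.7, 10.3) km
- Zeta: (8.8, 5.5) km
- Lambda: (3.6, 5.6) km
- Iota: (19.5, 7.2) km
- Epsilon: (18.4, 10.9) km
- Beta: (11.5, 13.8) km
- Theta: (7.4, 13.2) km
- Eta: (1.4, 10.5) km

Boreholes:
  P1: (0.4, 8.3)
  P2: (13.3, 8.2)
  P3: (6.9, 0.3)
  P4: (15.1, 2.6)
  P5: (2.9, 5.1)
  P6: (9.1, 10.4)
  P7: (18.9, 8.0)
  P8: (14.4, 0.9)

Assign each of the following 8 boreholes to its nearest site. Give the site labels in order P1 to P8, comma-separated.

Eta, Kappa, Zeta, Iota, Lambda, Theta, Iota, Zeta

P1 → Eta (d²=5.84)
P2 → Kappa (d²=23.77)
P3 → Zeta (d²=30.65)
P4 → Iota (d²=40.52)
P5 → Lambda (d²=0.74)
P6 → Theta (d²=10.73)
P7 → Iota (d²=1.00)
P8 → Zeta (d²=52.52)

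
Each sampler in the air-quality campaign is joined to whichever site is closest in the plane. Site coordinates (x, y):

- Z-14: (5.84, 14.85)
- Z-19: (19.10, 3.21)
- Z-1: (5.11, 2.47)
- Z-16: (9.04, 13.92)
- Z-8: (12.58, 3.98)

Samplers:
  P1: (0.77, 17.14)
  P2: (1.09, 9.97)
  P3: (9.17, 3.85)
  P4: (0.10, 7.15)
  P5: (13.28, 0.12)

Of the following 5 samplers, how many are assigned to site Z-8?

P1 → Z-14
P2 → Z-14
P3 → Z-8
P4 → Z-1
P5 → Z-8
2 of the 5 go to Z-8.

2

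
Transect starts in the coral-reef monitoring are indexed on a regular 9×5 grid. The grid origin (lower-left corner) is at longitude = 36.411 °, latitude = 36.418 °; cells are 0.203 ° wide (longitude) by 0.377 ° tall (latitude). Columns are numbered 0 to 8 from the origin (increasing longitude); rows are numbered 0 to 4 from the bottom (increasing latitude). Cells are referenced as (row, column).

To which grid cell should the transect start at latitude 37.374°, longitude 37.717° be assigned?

Column index: ⌊(37.717 − 36.411) / 0.203⌋ = ⌊6.433⌋ = 6
Row offset from origin: ⌊(37.374 − 36.418) / 0.377⌋ = ⌊2.536⌋ = 2 → row 2

(2, 6)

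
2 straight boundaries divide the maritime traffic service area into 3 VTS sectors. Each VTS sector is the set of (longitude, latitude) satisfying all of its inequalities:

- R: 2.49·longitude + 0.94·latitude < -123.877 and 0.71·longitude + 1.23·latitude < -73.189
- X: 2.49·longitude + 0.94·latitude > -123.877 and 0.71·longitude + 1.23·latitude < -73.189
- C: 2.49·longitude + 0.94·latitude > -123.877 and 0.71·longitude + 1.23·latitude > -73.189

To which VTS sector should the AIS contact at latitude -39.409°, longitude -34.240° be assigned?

C

2.49·-34.240 + 0.94·-39.409 = -122.302, which is > -123.877
0.71·-34.240 + 1.23·-39.409 = -72.783, which is > -73.189
This sign pattern matches C.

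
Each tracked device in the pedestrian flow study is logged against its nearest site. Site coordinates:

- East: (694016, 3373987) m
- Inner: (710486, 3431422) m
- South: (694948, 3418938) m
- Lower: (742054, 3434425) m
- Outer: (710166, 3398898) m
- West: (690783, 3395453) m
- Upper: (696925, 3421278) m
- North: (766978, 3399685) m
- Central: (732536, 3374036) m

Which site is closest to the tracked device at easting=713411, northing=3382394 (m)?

Squared distances to each site:
East: 446843674.000; Inner: 2412300409.000; South: 1676346305.000; Lower: 3527646410.000; Outer: 282912041.000; West: 682563865.000; Upper: 1783753652.000; North: 3168402170.000; Central: 435621789.000.
Minimum at Outer.

Outer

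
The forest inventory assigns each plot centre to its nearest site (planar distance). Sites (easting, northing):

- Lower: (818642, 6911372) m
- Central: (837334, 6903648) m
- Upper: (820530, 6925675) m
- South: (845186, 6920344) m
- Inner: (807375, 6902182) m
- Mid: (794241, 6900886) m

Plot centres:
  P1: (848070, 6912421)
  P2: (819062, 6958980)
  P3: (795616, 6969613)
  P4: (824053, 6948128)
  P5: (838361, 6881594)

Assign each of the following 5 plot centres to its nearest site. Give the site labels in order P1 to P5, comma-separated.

P1 → South (d²=71091385.00)
P2 → Upper (d²=1111378049.00)
P3 → Upper (d²=2551255240.00)
P4 → Upper (d²=516548738.00)
P5 → Central (d²=487433645.00)

South, Upper, Upper, Upper, Central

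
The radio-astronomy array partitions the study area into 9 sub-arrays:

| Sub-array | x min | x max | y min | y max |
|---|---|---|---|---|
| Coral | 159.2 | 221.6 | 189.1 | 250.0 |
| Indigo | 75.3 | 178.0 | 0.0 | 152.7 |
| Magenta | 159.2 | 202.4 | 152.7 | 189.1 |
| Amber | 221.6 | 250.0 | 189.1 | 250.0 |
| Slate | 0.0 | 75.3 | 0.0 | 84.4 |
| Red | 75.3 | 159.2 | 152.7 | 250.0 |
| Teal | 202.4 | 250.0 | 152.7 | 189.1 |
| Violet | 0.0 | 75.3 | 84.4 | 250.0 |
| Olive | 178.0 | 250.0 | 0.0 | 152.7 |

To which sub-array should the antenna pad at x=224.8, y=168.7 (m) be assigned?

Teal

The point has x = 224.8 and y = 168.7.
Only Teal satisfies 202.4 ≤ x ≤ 250.0 and 152.7 ≤ y ≤ 189.1.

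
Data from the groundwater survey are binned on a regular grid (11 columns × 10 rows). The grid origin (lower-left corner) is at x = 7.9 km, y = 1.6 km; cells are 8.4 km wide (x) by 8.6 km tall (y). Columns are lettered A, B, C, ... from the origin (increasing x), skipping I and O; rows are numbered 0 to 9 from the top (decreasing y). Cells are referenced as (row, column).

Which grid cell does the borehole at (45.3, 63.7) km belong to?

(2, E)

Column index: ⌊(45.3 − 7.9) / 8.4⌋ = ⌊4.452⌋ = 4 → column E
Row offset from origin: ⌊(63.7 − 1.6) / 8.6⌋ = ⌊7.221⌋ = 7 → row 2 (counted from top)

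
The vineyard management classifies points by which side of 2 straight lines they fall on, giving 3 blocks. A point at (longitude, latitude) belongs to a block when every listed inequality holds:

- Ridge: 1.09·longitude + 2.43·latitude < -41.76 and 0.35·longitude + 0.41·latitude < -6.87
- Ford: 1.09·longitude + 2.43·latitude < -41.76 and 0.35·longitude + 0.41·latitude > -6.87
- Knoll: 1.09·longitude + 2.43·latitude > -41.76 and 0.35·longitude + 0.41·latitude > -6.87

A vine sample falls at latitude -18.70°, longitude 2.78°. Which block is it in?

Ford

1.09·2.78 + 2.43·-18.70 = -42.411, which is < -41.76
0.35·2.78 + 0.41·-18.70 = -6.694, which is > -6.87
This sign pattern matches Ford.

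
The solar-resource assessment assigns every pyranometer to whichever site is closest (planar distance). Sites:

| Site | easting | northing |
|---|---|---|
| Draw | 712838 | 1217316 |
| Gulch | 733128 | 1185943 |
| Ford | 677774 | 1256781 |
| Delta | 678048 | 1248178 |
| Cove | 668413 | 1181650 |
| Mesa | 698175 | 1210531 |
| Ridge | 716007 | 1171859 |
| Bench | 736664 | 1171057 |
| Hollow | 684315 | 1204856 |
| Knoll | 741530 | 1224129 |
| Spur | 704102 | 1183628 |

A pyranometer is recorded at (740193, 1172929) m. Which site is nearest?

Squared distances to each site:
Draw: 2718501794.000; Gulch: 219278421.000; Ford: 10927289465.000; Delta: 9524413026.000; Cove: 5228424241.000; Mesa: 3179422728.000; Ridge: 586107496.000; Bench: 15958225.000; Hollow: 4141684213.000; Knoll: 2623227569.000; Spur: 1417028882.000.
Minimum at Bench.

Bench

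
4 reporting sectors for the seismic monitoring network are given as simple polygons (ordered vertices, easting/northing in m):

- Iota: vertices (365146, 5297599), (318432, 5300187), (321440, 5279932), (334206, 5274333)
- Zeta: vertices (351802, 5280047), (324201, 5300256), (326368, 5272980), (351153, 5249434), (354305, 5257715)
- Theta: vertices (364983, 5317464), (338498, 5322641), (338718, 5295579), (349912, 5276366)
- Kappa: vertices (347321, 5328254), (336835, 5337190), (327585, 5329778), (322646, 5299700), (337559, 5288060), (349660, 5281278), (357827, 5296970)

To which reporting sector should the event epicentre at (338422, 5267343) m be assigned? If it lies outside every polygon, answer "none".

Cast a ray rightward from (338422, 5267343). For each polygon, the edges (by vertex number in listed order) whose endpoints lie on opposite sides of northing = 5267343, where each meets that height, and whether that is right or left of the point:
Iota: no edge straddles that height → 0 crossings.
Zeta: 3–4 at easting≈332301.6 (left), 5–1 at easting≈353225.9 (right) → 1 crossing.
Theta: no edge straddles that height → 0 crossings.
Kappa: no edge straddles that height → 0 crossings.
Only Zeta has an odd count, so the point is inside Zeta.

Zeta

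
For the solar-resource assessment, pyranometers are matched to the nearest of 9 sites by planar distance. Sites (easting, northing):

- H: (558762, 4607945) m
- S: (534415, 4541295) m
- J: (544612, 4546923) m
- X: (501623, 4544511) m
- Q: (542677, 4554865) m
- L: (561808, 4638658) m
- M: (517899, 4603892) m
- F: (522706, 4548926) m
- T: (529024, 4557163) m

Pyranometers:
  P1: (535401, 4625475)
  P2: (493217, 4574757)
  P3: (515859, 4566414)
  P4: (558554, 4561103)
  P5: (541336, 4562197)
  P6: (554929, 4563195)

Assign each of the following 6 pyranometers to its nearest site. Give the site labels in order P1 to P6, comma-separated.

M, X, T, Q, Q, Q

P1 → M (d²=772145893.00)
P2 → X (d²=985481352.00)
P3 → T (d²=258898226.00)
P4 → Q (d²=290991773.00)
P5 → Q (d²=55556505.00)
P6 → Q (d²=219500404.00)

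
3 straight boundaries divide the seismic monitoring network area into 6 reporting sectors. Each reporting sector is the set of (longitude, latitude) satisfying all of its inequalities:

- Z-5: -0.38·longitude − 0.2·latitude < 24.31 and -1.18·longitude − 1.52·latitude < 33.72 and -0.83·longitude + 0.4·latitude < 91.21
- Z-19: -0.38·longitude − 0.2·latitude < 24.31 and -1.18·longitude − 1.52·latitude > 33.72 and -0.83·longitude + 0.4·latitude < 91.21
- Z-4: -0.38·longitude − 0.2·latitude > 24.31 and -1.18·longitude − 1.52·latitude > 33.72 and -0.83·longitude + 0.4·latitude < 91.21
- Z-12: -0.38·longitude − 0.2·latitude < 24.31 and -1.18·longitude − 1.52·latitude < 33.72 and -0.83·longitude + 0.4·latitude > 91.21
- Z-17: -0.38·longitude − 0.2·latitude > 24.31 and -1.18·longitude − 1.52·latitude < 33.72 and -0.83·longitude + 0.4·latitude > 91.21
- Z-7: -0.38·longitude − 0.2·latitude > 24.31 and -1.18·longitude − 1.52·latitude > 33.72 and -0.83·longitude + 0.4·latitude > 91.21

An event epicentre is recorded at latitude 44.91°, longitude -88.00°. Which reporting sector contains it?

-0.38·-88.00 − 0.2·44.91 = 24.458, which is > 24.31
-1.18·-88.00 − 1.52·44.91 = 35.577, which is > 33.72
-0.83·-88.00 + 0.4·44.91 = 91.004, which is < 91.21
This sign pattern matches Z-4.

Z-4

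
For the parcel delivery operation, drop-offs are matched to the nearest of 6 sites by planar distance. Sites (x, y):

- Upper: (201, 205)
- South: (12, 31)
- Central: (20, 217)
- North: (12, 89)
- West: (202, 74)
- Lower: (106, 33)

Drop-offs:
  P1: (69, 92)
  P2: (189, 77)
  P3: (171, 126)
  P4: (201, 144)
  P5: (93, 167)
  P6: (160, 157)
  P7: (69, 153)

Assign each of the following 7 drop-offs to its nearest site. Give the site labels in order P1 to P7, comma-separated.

P1 → North (d²=3258.00)
P2 → West (d²=178.00)
P3 → West (d²=3665.00)
P4 → Upper (d²=3721.00)
P5 → Central (d²=7829.00)
P6 → Upper (d²=3985.00)
P7 → Central (d²=6497.00)

North, West, West, Upper, Central, Upper, Central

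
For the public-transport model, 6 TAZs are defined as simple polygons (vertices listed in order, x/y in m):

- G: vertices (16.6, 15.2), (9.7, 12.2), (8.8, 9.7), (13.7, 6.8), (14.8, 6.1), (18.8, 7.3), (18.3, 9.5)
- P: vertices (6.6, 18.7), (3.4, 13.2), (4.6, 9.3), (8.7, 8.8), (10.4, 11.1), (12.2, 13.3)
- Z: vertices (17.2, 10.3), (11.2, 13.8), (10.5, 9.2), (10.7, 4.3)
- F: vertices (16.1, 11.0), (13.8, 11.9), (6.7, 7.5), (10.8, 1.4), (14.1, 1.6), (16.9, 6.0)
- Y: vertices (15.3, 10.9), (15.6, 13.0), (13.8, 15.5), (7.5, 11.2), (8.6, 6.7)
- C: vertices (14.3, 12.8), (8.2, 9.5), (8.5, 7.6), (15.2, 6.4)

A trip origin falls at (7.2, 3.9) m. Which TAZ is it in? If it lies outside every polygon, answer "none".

none

Cast a ray rightward from (7.2, 3.9). For each polygon, the edges (by vertex number in listed order) whose endpoints lie on opposite sides of y = 3.9, where each meets that height, and whether that is right or left of the point:
G: no edge straddles that height → 0 crossings.
P: no edge straddles that height → 0 crossings.
Z: no edge straddles that height → 0 crossings.
F: 3–4 at x≈9.12 (right), 5–6 at x≈15.56 (right) → 2 crossings.
Y: no edge straddles that height → 0 crossings.
C: no edge straddles that height → 0 crossings.
All counts are even, so the point lies outside every listed polygon.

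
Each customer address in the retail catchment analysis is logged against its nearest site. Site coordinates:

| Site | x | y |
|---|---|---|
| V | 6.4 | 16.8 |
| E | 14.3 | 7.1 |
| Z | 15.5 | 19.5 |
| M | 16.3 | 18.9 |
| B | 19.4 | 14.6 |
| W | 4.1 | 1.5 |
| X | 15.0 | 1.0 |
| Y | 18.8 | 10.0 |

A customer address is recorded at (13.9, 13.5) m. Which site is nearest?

B

Squared distances to each site:
V: 67.140; E: 41.120; Z: 38.560; M: 34.920; B: 31.460; W: 240.040; X: 157.460; Y: 36.260.
Minimum at B.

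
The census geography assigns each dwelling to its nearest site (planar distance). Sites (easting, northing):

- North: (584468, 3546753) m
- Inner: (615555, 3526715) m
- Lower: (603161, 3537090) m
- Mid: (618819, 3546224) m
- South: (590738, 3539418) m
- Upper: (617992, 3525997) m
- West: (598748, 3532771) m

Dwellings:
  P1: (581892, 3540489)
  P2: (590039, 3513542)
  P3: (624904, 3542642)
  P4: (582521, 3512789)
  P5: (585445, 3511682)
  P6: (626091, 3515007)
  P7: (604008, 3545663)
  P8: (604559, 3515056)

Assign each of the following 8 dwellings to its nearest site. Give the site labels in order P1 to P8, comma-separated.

P1 → North (d²=45873472.00)
P2 → West (d²=445601122.00)
P3 → Mid (d²=49857949.00)
P4 → West (d²=662595853.00)
P5 → West (d²=621715730.00)
P6 → Upper (d²=186373901.00)
P7 → Lower (d²=74213738.00)
P8 → Inner (d²=256844297.00)

North, West, Mid, West, West, Upper, Lower, Inner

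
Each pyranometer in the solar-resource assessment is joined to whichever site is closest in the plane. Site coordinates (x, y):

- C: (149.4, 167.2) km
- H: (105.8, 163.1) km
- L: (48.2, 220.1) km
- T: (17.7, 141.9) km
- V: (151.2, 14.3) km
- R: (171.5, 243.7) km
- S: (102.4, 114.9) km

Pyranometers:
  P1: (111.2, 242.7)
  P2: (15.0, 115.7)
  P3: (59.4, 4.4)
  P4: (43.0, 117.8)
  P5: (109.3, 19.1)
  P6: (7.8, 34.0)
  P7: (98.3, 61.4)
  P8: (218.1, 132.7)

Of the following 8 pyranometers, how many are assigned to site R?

P1 → R
P2 → T
P3 → V
P4 → T
P5 → V
P6 → T
P7 → S
P8 → C
1 of the 8 goes to R.

1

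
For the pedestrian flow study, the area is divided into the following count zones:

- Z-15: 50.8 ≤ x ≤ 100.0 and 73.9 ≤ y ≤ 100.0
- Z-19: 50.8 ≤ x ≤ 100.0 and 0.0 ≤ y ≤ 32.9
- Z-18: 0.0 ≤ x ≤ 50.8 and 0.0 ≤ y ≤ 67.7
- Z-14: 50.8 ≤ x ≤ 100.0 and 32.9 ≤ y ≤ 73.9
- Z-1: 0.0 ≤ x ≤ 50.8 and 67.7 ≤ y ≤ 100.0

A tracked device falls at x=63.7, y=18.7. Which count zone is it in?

Z-19

The point has x = 63.7 and y = 18.7.
Only Z-19 satisfies 50.8 ≤ x ≤ 100.0 and 0.0 ≤ y ≤ 32.9.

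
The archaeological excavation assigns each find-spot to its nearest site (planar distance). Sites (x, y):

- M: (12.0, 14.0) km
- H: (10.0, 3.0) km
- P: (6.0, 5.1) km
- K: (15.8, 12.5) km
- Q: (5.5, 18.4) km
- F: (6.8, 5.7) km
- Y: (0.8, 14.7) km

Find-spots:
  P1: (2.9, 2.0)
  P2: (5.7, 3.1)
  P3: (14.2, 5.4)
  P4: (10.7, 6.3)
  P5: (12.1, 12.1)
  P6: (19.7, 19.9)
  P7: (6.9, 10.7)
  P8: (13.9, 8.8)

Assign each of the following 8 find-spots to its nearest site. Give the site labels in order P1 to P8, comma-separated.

P, P, H, H, M, K, F, K

P1 → P (d²=19.22)
P2 → P (d²=4.09)
P3 → H (d²=23.40)
P4 → H (d²=11.38)
P5 → M (d²=3.62)
P6 → K (d²=69.97)
P7 → F (d²=25.01)
P8 → K (d²=17.30)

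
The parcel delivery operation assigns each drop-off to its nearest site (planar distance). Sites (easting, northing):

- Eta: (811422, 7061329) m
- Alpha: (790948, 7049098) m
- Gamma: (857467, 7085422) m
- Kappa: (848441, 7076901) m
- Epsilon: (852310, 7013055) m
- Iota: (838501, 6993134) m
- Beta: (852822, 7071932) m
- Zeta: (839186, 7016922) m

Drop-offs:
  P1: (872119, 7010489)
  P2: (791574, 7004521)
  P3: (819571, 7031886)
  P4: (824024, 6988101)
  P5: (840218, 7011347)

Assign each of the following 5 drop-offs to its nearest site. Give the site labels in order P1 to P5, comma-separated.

P1 → Epsilon (d²=398980837.00)
P2 → Alpha (d²=1987500805.00)
P3 → Zeta (d²=608669521.00)
P4 → Iota (d²=234914618.00)
P5 → Zeta (d²=32145649.00)

Epsilon, Alpha, Zeta, Iota, Zeta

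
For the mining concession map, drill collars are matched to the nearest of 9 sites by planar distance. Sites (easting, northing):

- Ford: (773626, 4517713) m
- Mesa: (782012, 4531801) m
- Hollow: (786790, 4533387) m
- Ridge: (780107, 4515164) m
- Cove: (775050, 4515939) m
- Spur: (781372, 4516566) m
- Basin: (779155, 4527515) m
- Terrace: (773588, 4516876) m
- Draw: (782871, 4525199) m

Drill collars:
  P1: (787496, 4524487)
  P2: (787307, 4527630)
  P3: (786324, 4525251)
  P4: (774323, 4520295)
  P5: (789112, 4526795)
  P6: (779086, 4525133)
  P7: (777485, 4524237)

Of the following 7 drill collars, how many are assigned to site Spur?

0

P1 → Draw
P2 → Draw
P3 → Draw
P4 → Ford
P5 → Draw
P6 → Basin
P7 → Basin
0 of the 7 go to Spur.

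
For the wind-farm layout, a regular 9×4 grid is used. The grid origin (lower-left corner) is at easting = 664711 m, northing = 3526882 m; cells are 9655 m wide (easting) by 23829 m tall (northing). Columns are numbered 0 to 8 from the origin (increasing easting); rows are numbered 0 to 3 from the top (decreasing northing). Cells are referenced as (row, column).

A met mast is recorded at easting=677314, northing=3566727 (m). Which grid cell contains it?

(2, 1)

Column index: ⌊(677314 − 664711) / 9655⌋ = ⌊1.305⌋ = 1
Row offset from origin: ⌊(3566727 − 3526882) / 23829⌋ = ⌊1.672⌋ = 1 → row 2 (counted from top)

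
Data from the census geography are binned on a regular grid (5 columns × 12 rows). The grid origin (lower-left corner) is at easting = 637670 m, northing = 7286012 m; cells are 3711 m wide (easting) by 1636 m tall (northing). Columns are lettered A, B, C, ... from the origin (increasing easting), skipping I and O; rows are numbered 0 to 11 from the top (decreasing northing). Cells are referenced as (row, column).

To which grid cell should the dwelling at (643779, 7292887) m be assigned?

(7, B)

Column index: ⌊(643779 − 637670) / 3711⌋ = ⌊1.646⌋ = 1 → column B
Row offset from origin: ⌊(7292887 − 7286012) / 1636⌋ = ⌊4.202⌋ = 4 → row 7 (counted from top)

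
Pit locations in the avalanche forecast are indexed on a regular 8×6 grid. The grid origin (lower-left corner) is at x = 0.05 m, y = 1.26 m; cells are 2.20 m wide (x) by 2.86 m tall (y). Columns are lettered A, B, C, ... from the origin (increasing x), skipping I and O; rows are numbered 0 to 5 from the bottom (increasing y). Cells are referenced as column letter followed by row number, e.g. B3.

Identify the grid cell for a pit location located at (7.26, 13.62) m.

D4

Column index: ⌊(7.26 − 0.05) / 2.20⌋ = ⌊3.277⌋ = 3 → column D
Row offset from origin: ⌊(13.62 − 1.26) / 2.86⌋ = ⌊4.322⌋ = 4 → row 4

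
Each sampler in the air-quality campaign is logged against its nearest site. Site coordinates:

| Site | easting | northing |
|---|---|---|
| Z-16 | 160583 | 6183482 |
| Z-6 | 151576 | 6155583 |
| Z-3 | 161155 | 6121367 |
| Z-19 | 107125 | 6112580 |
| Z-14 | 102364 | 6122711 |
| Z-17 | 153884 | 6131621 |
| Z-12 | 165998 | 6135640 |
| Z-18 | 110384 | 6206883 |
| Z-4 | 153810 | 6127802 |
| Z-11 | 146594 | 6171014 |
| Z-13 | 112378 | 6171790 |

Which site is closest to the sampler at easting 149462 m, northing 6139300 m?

Z-17

Squared distances to each site:
Z-16: 2075725765.000; Z-6: 269605085.000; Z-3: 458318738.000; Z-19: 2506379969.000; Z-14: 2493416525.000; Z-17: 78521125.000; Z-12: 286834896.000; Z-18: 6094551973.000; Z-4: 151109108.000; Z-11: 1014003220.000; Z-13: 2430823156.000.
Minimum at Z-17.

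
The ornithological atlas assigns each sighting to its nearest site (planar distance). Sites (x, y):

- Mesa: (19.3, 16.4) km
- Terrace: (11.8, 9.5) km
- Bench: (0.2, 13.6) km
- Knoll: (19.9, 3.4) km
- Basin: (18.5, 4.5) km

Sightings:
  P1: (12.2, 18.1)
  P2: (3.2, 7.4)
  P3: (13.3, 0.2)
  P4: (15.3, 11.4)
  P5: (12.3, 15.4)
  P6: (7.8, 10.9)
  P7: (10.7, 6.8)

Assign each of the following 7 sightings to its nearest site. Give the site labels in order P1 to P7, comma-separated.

P1 → Mesa (d²=53.30)
P2 → Bench (d²=47.44)
P3 → Basin (d²=45.53)
P4 → Terrace (d²=15.86)
P5 → Terrace (d²=35.06)
P6 → Terrace (d²=17.96)
P7 → Terrace (d²=8.50)

Mesa, Bench, Basin, Terrace, Terrace, Terrace, Terrace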